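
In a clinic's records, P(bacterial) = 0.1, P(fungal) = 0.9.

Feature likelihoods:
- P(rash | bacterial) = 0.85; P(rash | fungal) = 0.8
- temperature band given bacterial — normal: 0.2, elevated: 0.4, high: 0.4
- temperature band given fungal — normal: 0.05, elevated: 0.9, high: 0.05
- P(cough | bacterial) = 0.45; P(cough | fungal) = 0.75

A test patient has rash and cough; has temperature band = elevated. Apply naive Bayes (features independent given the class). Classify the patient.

bacterial: 0.1 × 0.85 × 0.4 × 0.45 = 0.0153
fungal: 0.9 × 0.8 × 0.9 × 0.75 = 0.486
Highest score → fungal.

fungal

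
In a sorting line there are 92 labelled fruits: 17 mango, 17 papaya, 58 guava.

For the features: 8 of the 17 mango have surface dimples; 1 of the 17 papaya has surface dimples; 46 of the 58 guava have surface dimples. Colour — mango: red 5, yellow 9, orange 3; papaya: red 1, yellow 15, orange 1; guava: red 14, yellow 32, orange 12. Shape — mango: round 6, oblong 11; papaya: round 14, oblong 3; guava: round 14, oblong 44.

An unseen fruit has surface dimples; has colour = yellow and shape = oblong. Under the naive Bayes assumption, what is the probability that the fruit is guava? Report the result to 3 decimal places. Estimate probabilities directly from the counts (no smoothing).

mango: (17/92) × (8/17) × (9/17) × (11/17) ≈ 0.0297879
papaya: (17/92) × (1/17) × (15/17) × (3/17) ≈ 0.00169249
guava: (58/92) × (46/58) × (32/58) × (44/58) ≈ 0.209275
P(guava | x) = 0.209275 / 0.24075539 ≈ 0.869

0.869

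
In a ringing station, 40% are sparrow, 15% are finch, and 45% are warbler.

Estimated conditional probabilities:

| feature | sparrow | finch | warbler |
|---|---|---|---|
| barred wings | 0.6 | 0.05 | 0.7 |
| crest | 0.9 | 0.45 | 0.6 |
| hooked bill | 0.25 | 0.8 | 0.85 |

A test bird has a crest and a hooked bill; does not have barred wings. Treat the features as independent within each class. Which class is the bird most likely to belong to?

warbler

sparrow: 0.4 × (1−0.6) × 0.9 × 0.25 = 0.036
finch: 0.15 × (1−0.05) × 0.45 × 0.8 = 0.0513
warbler: 0.45 × (1−0.7) × 0.6 × 0.85 = 0.06885
Highest score → warbler.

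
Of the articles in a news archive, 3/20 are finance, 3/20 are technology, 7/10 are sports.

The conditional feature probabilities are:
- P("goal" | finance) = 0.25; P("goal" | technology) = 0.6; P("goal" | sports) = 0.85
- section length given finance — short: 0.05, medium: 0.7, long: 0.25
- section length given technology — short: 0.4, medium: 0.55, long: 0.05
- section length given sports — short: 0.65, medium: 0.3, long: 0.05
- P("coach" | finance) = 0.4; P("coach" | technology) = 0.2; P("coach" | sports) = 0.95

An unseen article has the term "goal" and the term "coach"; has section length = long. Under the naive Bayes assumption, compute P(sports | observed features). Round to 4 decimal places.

0.8587

finance: 0.15 × 0.25 × 0.25 × 0.4 = 0.00375
technology: 0.15 × 0.6 × 0.05 × 0.2 = 0.0009
sports: 0.7 × 0.85 × 0.05 × 0.95 = 0.0282625
P(sports | x) = 0.0282625 / 0.0329125 ≈ 0.8587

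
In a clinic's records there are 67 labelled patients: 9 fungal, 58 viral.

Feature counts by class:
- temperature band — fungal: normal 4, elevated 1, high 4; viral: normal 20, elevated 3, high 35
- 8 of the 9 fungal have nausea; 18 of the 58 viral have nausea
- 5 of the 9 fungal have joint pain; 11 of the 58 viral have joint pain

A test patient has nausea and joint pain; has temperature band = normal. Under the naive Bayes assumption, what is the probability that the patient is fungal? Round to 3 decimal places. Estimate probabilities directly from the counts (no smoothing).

0.627

fungal: (9/67) × (4/9) × (8/9) × (5/9) ≈ 0.0294822
viral: (58/67) × (20/58) × (18/58) × (11/58) ≈ 0.0175697
P(fungal | x) = 0.0294822 / 0.0470519 ≈ 0.627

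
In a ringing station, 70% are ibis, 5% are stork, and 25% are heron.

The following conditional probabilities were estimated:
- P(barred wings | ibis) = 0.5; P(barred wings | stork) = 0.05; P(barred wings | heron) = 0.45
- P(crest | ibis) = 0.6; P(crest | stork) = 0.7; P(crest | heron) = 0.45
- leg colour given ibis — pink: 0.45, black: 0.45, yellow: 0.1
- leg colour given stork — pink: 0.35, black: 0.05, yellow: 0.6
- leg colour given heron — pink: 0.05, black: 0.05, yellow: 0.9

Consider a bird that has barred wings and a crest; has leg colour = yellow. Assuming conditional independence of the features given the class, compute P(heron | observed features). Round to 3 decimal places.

ibis: 0.7 × 0.5 × 0.6 × 0.1 = 0.021
stork: 0.05 × 0.05 × 0.7 × 0.6 = 0.00105
heron: 0.25 × 0.45 × 0.45 × 0.9 = 0.0455625
P(heron | x) = 0.0455625 / 0.0676125 ≈ 0.674

0.674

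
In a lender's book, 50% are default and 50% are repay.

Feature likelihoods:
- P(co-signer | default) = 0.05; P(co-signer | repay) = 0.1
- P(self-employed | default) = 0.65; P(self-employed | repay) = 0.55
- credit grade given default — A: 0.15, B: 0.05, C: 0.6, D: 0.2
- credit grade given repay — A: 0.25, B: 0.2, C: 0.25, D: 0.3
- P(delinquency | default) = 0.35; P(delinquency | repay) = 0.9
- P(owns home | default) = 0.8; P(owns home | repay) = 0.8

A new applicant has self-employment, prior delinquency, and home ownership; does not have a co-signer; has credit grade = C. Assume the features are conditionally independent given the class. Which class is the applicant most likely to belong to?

default: 0.5 × (1−0.05) × 0.65 × 0.6 × 0.35 × 0.8 = 0.05187
repay: 0.5 × (1−0.1) × 0.55 × 0.25 × 0.9 × 0.8 = 0.04455
Highest score → default.

default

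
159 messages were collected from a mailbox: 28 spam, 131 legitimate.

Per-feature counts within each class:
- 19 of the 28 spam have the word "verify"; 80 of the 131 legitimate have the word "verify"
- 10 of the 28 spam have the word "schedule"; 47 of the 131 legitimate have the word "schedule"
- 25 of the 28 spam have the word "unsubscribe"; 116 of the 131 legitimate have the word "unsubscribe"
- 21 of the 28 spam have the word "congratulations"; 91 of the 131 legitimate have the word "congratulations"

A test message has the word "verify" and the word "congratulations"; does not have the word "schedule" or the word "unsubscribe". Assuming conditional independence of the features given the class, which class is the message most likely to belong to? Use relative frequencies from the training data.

spam: (28/159) × (19/28) × (18/28) × (3/28) × (21/28) ≈ 0.00617299
legitimate: (131/159) × (80/131) × (84/131) × (15/131) × (91/131) ≈ 0.025662
Highest score → legitimate.

legitimate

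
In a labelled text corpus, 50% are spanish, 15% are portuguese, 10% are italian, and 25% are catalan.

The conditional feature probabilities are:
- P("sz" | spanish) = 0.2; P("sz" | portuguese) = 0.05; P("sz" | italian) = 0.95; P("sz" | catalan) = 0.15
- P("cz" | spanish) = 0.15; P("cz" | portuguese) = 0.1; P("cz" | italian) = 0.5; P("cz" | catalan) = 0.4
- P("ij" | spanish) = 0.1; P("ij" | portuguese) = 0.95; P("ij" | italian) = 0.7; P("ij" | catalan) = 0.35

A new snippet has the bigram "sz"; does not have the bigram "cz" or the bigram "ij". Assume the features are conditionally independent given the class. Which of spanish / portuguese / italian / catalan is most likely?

spanish: 0.5 × 0.2 × (1−0.15) × (1−0.1) = 0.0765
portuguese: 0.15 × 0.05 × (1−0.1) × (1−0.95) = 0.0003375
italian: 0.1 × 0.95 × (1−0.5) × (1−0.7) = 0.01425
catalan: 0.25 × 0.15 × (1−0.4) × (1−0.35) = 0.014625
Highest score → spanish.

spanish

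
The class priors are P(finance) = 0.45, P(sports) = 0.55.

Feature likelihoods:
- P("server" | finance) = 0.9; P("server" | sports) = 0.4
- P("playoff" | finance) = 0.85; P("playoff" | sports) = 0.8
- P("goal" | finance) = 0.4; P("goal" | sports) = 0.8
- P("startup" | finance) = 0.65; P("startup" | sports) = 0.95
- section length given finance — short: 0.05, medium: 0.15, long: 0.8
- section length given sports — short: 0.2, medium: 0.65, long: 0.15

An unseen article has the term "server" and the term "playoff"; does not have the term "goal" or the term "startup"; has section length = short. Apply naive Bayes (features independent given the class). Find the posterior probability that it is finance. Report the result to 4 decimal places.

finance: 0.45 × 0.9 × 0.85 × (1−0.4) × (1−0.65) × 0.05 = 0.003614625
sports: 0.55 × 0.4 × 0.8 × (1−0.8) × (1−0.95) × 0.2 = 0.000352
P(finance | x) = 0.003614625 / 0.003966625 ≈ 0.9113

0.9113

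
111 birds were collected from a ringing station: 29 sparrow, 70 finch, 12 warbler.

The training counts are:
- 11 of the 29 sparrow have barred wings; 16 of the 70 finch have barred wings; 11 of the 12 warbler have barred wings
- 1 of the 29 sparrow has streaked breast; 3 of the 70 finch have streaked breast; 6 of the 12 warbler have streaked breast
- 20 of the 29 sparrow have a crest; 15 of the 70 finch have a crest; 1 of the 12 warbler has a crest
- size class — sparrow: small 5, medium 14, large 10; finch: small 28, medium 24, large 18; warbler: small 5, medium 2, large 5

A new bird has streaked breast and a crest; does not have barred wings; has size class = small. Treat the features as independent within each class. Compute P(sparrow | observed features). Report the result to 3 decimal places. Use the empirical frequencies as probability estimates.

0.255

sparrow: (29/111) × (18/29) × (1/29) × (20/29) × (5/29) ≈ 0.000664899
finch: (70/111) × (54/70) × (3/70) × (15/70) × (28/70) ≈ 0.00178709
warbler: (12/111) × (1/12) × (6/12) × (1/12) × (5/12) ≈ 0.000156406
P(sparrow | x) = 0.000664899 / 0.002608395 ≈ 0.255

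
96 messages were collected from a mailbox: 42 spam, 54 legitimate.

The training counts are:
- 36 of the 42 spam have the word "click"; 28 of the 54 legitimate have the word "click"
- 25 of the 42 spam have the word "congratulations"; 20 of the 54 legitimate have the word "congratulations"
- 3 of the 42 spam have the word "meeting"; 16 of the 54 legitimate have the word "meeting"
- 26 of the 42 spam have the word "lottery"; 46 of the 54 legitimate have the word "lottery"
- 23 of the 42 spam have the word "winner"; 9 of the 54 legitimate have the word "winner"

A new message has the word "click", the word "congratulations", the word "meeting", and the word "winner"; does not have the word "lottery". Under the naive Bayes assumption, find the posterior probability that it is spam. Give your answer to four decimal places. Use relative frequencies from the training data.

0.8080

spam: (42/96) × (36/42) × (25/42) × (3/42) × (16/42) × (23/42) ≈ 0.00332616
legitimate: (54/96) × (28/54) × (20/54) × (16/54) × (8/54) × (9/54) ≈ 0.000790304
P(spam | x) = 0.00332616 / 0.004116464 ≈ 0.8080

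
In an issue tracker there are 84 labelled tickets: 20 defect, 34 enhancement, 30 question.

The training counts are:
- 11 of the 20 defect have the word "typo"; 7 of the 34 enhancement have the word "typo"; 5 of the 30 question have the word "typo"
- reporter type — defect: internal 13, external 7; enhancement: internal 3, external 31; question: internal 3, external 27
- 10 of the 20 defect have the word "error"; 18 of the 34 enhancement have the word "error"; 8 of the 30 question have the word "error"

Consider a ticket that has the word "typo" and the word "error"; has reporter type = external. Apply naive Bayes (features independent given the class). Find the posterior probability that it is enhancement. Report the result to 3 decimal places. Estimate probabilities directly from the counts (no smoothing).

0.520

defect: (20/84) × (11/20) × (7/20) × (10/20) ≈ 0.0229167
enhancement: (34/84) × (7/34) × (31/34) × (18/34) ≈ 0.0402249
question: (30/84) × (5/30) × (27/30) × (8/30) ≈ 0.0142857
P(enhancement | x) = 0.0402249 / 0.0774273 ≈ 0.520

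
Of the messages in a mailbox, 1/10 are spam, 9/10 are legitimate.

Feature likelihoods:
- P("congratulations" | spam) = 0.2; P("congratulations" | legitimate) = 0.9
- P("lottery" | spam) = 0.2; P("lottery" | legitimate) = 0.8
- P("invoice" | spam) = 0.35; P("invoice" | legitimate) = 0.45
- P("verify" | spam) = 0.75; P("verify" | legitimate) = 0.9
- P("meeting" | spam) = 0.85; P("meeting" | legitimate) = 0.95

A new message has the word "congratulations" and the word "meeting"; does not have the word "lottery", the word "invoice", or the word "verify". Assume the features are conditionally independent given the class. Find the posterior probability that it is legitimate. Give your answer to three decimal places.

0.793

spam: 0.1 × 0.2 × (1−0.2) × (1−0.35) × (1−0.75) × 0.85 = 0.00221
legitimate: 0.9 × 0.9 × (1−0.8) × (1−0.45) × (1−0.9) × 0.95 = 0.0084645
P(legitimate | x) = 0.0084645 / 0.0106745 ≈ 0.793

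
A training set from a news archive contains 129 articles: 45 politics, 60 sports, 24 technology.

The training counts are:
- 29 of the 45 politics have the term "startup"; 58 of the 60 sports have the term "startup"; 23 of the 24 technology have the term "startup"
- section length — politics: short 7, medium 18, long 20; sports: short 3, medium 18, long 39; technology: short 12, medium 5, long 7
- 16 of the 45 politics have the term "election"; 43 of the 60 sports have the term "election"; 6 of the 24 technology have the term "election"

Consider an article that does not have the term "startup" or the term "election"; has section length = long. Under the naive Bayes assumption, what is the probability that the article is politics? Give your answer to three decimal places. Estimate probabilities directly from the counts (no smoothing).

0.886

politics: (45/129) × (16/45) × (20/45) × (29/45) ≈ 0.0355249
sports: (60/129) × (2/60) × (39/60) × (17/60) ≈ 0.0028553
technology: (24/129) × (1/24) × (7/24) × (18/24) ≈ 0.00169574
P(politics | x) = 0.0355249 / 0.04007594 ≈ 0.886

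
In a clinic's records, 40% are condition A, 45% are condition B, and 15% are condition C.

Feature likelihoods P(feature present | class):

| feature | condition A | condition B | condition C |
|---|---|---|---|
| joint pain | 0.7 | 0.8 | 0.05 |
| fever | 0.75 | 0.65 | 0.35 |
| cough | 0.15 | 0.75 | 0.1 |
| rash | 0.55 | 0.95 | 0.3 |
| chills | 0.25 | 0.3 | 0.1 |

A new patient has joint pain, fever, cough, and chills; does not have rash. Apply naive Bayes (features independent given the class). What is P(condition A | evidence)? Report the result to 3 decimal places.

0.572

condition A: 0.4 × 0.7 × 0.75 × 0.15 × (1−0.55) × 0.25 = 0.00354375
condition B: 0.45 × 0.8 × 0.65 × 0.75 × (1−0.95) × 0.3 = 0.0026325
condition C: 0.15 × 0.05 × 0.35 × 0.1 × (1−0.3) × 0.1 = 0.000018375
P(condition A | x) = 0.00354375 / 0.006194625 ≈ 0.572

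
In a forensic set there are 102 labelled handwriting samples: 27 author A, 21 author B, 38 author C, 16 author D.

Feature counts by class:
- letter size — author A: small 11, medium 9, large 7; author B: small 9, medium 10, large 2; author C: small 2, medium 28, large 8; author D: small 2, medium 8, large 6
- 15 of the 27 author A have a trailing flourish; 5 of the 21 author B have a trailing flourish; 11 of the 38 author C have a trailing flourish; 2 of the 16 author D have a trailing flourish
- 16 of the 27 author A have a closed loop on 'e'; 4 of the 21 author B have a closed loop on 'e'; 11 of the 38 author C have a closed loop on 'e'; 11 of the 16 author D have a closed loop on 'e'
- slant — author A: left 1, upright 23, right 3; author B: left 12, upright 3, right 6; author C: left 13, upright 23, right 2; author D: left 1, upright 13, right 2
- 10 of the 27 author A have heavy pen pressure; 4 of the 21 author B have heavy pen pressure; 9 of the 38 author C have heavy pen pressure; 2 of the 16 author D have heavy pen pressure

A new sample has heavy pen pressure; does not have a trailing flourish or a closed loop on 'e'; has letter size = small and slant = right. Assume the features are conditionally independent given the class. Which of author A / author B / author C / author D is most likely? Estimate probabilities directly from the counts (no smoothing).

author B

author A: (27/102) × (11/27) × (12/27) × (11/27) × (3/27) × (10/27) ≈ 0.000803587
author B: (21/102) × (9/21) × (16/21) × (17/21) × (6/21) × (4/21) ≈ 0.00296173
author C: (38/102) × (2/38) × (27/38) × (27/38) × (2/38) × (9/38) ≈ 0.000123394
author D: (16/102) × (2/16) × (14/16) × (5/16) × (2/16) × (2/16) ≈ 0.0000837737
Highest score → author B.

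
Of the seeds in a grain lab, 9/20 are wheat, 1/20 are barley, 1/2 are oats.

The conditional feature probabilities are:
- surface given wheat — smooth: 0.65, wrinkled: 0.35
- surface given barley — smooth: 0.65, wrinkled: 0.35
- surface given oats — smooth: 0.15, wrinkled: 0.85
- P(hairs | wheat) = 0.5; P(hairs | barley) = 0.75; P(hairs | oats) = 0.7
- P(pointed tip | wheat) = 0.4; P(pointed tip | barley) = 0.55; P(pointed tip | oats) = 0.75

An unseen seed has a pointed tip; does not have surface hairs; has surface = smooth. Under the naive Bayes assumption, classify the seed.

wheat: 0.45 × 0.65 × (1−0.5) × 0.4 = 0.0585
barley: 0.05 × 0.65 × (1−0.75) × 0.55 = 0.00446875
oats: 0.5 × 0.15 × (1−0.7) × 0.75 = 0.016875
Highest score → wheat.

wheat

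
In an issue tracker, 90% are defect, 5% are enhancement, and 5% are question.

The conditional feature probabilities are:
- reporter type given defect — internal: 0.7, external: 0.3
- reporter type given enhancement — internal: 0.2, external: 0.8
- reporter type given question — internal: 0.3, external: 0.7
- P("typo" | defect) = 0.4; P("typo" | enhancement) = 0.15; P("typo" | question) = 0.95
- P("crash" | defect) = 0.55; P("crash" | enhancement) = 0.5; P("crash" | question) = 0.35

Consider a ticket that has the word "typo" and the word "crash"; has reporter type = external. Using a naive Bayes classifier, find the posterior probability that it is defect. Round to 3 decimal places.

0.802

defect: 0.9 × 0.3 × 0.4 × 0.55 = 0.0594
enhancement: 0.05 × 0.8 × 0.15 × 0.5 = 0.003
question: 0.05 × 0.7 × 0.95 × 0.35 = 0.0116375
P(defect | x) = 0.0594 / 0.0740375 ≈ 0.802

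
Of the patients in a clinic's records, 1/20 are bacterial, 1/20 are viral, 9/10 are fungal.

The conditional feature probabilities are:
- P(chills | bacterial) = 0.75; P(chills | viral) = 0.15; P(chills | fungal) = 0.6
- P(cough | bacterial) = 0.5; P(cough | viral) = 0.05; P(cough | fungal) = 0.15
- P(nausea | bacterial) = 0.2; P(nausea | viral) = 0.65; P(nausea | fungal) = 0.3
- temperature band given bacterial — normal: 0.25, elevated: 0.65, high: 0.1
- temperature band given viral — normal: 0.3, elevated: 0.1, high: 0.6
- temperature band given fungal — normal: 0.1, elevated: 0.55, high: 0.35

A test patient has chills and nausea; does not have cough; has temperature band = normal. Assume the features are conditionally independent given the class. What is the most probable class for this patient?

fungal

bacterial: 0.05 × 0.75 × (1−0.5) × 0.2 × 0.25 = 0.0009375
viral: 0.05 × 0.15 × (1−0.05) × 0.65 × 0.3 = 0.001389375
fungal: 0.9 × 0.6 × (1−0.15) × 0.3 × 0.1 = 0.01377
Highest score → fungal.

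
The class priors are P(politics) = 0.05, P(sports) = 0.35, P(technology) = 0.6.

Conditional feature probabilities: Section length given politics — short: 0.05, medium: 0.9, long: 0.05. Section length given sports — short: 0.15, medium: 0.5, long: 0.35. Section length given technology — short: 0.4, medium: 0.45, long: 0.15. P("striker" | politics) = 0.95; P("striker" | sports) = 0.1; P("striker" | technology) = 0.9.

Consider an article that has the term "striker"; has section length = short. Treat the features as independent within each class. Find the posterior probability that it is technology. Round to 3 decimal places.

politics: 0.05 × 0.05 × 0.95 = 0.002375
sports: 0.35 × 0.15 × 0.1 = 0.00525
technology: 0.6 × 0.4 × 0.9 = 0.216
P(technology | x) = 0.216 / 0.223625 ≈ 0.966

0.966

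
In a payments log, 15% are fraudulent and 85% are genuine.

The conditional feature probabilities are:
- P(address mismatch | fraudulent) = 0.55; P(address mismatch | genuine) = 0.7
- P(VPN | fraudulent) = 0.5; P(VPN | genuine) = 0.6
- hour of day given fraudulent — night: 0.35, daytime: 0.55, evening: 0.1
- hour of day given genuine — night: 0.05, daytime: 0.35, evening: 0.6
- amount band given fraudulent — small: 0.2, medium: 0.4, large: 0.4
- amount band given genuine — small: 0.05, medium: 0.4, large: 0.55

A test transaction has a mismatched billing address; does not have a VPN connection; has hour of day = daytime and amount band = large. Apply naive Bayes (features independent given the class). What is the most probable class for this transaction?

genuine

fraudulent: 0.15 × 0.55 × (1−0.5) × 0.55 × 0.4 = 0.009075
genuine: 0.85 × 0.7 × (1−0.6) × 0.35 × 0.55 = 0.045815
Highest score → genuine.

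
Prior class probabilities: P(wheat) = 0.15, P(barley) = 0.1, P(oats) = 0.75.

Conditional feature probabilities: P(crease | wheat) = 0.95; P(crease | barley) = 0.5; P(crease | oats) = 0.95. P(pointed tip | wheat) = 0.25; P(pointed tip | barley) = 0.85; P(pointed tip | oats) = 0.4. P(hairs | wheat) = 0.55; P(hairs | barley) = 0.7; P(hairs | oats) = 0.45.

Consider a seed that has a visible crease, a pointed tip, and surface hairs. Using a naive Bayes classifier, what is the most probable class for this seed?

oats

wheat: 0.15 × 0.95 × 0.25 × 0.55 = 0.01959375
barley: 0.1 × 0.5 × 0.85 × 0.7 = 0.02975
oats: 0.75 × 0.95 × 0.4 × 0.45 = 0.12825
Highest score → oats.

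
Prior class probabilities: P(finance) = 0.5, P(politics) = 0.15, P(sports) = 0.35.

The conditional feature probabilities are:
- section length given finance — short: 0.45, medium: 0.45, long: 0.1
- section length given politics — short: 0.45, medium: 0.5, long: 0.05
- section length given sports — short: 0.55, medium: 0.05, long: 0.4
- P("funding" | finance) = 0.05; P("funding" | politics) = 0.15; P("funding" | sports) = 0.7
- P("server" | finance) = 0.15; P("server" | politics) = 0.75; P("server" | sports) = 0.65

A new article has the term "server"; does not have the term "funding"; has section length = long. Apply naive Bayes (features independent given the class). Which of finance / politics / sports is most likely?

finance: 0.5 × 0.1 × (1−0.05) × 0.15 = 0.007125
politics: 0.15 × 0.05 × (1−0.15) × 0.75 = 0.00478125
sports: 0.35 × 0.4 × (1−0.7) × 0.65 = 0.0273
Highest score → sports.

sports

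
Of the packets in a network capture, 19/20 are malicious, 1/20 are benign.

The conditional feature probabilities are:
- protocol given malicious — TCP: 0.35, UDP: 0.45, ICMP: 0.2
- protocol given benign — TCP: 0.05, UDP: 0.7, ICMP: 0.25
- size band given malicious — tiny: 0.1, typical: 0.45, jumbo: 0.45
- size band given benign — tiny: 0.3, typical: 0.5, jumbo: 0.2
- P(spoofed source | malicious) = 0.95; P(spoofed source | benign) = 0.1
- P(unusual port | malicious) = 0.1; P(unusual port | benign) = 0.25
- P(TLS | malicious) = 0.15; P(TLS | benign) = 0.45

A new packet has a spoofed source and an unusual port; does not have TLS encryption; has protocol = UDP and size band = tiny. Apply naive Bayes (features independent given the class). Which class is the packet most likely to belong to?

malicious: 0.95 × 0.45 × 0.1 × 0.95 × 0.1 × (1−0.15) = 0.0034520625
benign: 0.05 × 0.7 × 0.3 × 0.1 × 0.25 × (1−0.45) = 0.000144375
Highest score → malicious.

malicious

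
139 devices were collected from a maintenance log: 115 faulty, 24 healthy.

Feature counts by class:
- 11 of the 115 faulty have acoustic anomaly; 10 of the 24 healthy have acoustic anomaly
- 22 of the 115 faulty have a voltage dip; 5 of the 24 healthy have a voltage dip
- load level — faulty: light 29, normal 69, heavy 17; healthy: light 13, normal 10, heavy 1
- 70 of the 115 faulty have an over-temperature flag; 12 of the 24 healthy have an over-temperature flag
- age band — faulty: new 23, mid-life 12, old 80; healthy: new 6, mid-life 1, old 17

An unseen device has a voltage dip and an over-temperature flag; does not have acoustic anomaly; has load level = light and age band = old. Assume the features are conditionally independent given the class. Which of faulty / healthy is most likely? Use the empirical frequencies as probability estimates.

faulty

faulty: (115/139) × (104/115) × (22/115) × (29/115) × (70/115) × (80/115) ≈ 0.015284
healthy: (24/139) × (14/24) × (5/24) × (13/24) × (12/24) × (17/24) ≈ 0.00402543
Highest score → faulty.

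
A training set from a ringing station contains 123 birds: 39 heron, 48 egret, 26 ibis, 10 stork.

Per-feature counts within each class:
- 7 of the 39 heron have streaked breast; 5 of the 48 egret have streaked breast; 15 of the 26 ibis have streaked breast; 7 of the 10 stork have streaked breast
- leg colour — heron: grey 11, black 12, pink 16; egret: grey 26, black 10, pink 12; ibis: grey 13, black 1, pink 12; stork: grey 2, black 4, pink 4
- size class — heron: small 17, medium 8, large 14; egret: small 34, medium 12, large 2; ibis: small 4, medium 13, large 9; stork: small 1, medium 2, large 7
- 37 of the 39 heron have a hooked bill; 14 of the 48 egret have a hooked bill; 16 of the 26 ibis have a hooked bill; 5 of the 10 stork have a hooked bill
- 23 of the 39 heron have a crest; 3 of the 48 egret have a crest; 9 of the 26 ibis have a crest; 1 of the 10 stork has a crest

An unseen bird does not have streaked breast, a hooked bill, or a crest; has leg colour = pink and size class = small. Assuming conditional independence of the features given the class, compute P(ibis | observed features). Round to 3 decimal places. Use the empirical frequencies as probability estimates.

heron: (39/123) × (32/39) × (16/39) × (17/39) × (2/39) × (16/39) ≈ 0.000978826
egret: (48/123) × (43/48) × (12/48) × (34/48) × (34/48) × (45/48) ≈ 0.0411102
ibis: (26/123) × (11/26) × (12/26) × (4/26) × (10/26) × (17/26) ≈ 0.00159692
stork: (10/123) × (3/10) × (4/10) × (1/10) × (5/10) × (9/10) ≈ 0.000439024
P(ibis | x) = 0.00159692 / 0.04412497 ≈ 0.036

0.036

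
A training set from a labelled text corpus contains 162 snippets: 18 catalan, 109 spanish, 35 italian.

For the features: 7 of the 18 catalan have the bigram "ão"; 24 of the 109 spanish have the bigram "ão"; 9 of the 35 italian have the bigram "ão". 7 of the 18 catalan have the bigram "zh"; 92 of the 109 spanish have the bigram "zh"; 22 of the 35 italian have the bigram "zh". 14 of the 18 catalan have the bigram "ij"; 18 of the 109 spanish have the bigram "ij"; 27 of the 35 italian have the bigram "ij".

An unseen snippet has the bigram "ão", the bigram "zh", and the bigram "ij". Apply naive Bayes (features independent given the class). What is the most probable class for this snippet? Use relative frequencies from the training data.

italian

catalan: (18/162) × (7/18) × (7/18) × (14/18) ≈ 0.0130697
spanish: (109/162) × (24/109) × (92/109) × (18/109) ≈ 0.0206492
italian: (35/162) × (9/35) × (22/35) × (27/35) ≈ 0.0269388
Highest score → italian.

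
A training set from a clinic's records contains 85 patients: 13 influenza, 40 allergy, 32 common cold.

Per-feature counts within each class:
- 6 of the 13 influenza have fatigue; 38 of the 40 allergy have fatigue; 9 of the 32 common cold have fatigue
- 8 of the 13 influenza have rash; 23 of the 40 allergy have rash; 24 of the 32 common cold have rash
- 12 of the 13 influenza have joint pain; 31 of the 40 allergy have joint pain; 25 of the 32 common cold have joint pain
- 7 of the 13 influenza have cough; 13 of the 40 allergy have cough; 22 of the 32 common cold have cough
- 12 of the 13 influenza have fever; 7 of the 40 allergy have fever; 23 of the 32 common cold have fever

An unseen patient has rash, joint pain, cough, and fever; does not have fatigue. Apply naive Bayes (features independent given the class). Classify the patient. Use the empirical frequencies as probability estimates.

common cold

influenza: (13/85) × (7/13) × (8/13) × (12/13) × (7/13) × (12/13) ≈ 0.0232518
allergy: (40/85) × (2/40) × (23/40) × (31/40) × (13/40) × (7/40) ≈ 0.000596351
common cold: (32/85) × (23/32) × (24/32) × (25/32) × (22/32) × (23/32) ≈ 0.0783449
Highest score → common cold.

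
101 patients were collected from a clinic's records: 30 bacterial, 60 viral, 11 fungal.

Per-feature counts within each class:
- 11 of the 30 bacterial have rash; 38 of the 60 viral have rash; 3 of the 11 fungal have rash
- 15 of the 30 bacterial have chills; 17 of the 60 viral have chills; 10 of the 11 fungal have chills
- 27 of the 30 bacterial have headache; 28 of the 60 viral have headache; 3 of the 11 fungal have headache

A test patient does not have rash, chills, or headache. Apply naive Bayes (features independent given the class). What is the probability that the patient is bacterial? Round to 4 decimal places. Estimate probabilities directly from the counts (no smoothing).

0.0961

bacterial: (30/101) × (19/30) × (15/30) × (3/30) ≈ 0.00940594
viral: (60/101) × (22/60) × (43/60) × (32/60) ≈ 0.0832563
fungal: (11/101) × (8/11) × (1/11) × (8/11) ≈ 0.00523689
P(bacterial | x) = 0.00940594 / 0.09789913 ≈ 0.0961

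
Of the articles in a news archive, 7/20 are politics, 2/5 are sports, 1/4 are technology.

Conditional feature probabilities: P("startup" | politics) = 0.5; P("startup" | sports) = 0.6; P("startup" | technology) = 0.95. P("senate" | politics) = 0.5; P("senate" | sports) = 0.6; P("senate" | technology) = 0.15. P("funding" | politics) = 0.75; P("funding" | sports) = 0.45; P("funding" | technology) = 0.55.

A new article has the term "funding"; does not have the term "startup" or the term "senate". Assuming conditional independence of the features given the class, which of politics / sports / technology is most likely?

politics: 0.35 × (1−0.5) × (1−0.5) × 0.75 = 0.065625
sports: 0.4 × (1−0.6) × (1−0.6) × 0.45 = 0.0288
technology: 0.25 × (1−0.95) × (1−0.15) × 0.55 = 0.00584375
Highest score → politics.

politics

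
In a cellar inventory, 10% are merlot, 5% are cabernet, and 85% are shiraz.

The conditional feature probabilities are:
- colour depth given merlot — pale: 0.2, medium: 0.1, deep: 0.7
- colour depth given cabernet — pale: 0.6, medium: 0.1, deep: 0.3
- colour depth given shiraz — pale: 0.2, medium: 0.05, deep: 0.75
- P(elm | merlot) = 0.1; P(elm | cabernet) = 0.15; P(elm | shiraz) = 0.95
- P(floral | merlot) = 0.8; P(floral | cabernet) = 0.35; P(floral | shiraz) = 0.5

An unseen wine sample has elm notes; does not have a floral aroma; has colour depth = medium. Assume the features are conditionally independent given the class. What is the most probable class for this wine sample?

shiraz

merlot: 0.1 × 0.1 × 0.1 × (1−0.8) = 0.0002
cabernet: 0.05 × 0.1 × 0.15 × (1−0.35) = 0.0004875
shiraz: 0.85 × 0.05 × 0.95 × (1−0.5) = 0.0201875
Highest score → shiraz.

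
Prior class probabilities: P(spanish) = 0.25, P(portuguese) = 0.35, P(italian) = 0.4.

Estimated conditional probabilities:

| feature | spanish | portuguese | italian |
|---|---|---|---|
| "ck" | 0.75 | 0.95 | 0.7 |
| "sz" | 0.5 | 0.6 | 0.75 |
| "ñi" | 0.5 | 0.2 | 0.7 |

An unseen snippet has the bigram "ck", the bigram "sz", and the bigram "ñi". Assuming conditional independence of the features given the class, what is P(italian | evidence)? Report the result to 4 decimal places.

0.6288

spanish: 0.25 × 0.75 × 0.5 × 0.5 = 0.046875
portuguese: 0.35 × 0.95 × 0.6 × 0.2 = 0.0399
italian: 0.4 × 0.7 × 0.75 × 0.7 = 0.147
P(italian | x) = 0.147 / 0.233775 ≈ 0.6288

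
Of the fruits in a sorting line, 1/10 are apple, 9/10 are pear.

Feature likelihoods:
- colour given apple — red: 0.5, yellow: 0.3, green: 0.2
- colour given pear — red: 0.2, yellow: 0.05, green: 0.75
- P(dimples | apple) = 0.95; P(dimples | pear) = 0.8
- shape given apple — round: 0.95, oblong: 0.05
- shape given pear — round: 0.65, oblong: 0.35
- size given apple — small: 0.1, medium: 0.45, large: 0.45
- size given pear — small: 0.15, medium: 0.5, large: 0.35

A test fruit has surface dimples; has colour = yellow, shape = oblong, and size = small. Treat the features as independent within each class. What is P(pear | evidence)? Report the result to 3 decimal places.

apple: 0.1 × 0.3 × 0.95 × 0.05 × 0.1 = 0.0001425
pear: 0.9 × 0.05 × 0.8 × 0.35 × 0.15 = 0.00189
P(pear | x) = 0.00189 / 0.0020325 ≈ 0.930

0.930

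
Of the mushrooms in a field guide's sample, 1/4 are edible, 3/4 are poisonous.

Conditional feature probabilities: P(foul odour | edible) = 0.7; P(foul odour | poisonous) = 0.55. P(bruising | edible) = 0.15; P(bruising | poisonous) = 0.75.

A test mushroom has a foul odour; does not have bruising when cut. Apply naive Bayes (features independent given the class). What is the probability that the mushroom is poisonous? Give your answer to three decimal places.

0.409

edible: 0.25 × 0.7 × (1−0.15) = 0.14875
poisonous: 0.75 × 0.55 × (1−0.75) = 0.103125
P(poisonous | x) = 0.103125 / 0.251875 ≈ 0.409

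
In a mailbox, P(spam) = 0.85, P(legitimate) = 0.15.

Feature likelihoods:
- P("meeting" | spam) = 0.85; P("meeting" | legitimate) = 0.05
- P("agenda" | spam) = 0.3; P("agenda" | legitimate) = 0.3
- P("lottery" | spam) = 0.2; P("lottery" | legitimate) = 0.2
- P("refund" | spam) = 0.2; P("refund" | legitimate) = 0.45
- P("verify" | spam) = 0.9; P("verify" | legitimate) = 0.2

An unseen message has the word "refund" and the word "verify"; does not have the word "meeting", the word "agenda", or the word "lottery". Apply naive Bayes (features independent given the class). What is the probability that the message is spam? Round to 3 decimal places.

0.642

spam: 0.85 × (1−0.85) × (1−0.3) × (1−0.2) × 0.2 × 0.9 = 0.012852
legitimate: 0.15 × (1−0.05) × (1−0.3) × (1−0.2) × 0.45 × 0.2 = 0.007182
P(spam | x) = 0.012852 / 0.020034 ≈ 0.642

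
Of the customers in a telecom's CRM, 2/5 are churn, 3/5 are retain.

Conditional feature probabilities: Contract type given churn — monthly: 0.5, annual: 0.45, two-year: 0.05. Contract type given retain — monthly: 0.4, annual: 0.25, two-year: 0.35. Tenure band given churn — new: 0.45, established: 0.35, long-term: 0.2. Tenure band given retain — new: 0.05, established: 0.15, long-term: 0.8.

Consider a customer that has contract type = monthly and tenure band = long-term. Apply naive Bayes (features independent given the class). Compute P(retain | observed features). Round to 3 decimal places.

churn: 0.4 × 0.5 × 0.2 = 0.04
retain: 0.6 × 0.4 × 0.8 = 0.192
P(retain | x) = 0.192 / 0.232 ≈ 0.828

0.828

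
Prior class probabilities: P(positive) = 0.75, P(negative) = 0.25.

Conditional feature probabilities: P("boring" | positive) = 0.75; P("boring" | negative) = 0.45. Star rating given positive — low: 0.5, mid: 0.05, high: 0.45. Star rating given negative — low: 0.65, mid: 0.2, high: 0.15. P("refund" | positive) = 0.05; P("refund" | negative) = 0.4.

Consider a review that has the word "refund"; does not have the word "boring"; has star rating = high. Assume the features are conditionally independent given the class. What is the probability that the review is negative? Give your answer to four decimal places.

0.6617

positive: 0.75 × (1−0.75) × 0.45 × 0.05 = 0.00421875
negative: 0.25 × (1−0.45) × 0.15 × 0.4 = 0.00825
P(negative | x) = 0.00825 / 0.01246875 ≈ 0.6617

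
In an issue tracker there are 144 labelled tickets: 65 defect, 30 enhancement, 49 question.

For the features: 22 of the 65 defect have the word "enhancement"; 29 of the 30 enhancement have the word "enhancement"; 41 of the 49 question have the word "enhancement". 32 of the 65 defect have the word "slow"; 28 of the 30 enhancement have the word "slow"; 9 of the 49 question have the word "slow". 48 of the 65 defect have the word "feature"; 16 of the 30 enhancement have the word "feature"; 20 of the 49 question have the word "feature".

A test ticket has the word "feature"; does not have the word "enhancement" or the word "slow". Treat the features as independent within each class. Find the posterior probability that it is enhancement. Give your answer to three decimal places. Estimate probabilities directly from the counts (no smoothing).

defect: (65/144) × (43/65) × (33/65) × (48/65) ≈ 0.111953
enhancement: (30/144) × (1/30) × (2/30) × (16/30) ≈ 0.000246914
question: (49/144) × (8/49) × (40/49) × (20/49) ≈ 0.0185108
P(enhancement | x) = 0.000246914 / 0.130710714 ≈ 0.002

0.002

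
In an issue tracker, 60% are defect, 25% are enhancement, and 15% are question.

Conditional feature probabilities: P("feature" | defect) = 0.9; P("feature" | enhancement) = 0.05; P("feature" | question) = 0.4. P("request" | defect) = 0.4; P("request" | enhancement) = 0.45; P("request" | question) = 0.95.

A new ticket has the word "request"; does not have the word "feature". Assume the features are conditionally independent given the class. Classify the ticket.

defect: 0.6 × (1−0.9) × 0.4 = 0.024
enhancement: 0.25 × (1−0.05) × 0.45 = 0.106875
question: 0.15 × (1−0.4) × 0.95 = 0.0855
Highest score → enhancement.

enhancement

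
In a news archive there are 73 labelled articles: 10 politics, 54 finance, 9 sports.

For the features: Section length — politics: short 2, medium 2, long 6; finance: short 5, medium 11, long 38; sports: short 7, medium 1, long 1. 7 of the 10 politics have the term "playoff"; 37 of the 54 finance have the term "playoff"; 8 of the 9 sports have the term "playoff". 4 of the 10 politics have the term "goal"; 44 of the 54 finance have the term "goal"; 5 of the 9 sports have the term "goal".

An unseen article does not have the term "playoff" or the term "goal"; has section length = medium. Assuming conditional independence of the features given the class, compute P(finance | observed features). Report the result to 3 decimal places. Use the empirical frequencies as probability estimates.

0.610

politics: (10/73) × (2/10) × (3/10) × (6/10) ≈ 0.00493151
finance: (54/73) × (11/54) × (17/54) × (10/54) ≈ 0.00878479
sports: (9/73) × (1/9) × (1/9) × (4/9) ≈ 0.000676476
P(finance | x) = 0.00878479 / 0.014392776 ≈ 0.610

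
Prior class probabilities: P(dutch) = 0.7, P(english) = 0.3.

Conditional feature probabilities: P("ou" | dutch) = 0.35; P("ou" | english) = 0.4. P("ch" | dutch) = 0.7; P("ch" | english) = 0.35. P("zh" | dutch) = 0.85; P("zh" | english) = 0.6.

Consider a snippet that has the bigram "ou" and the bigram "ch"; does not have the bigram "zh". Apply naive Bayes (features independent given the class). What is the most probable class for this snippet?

dutch: 0.7 × 0.35 × 0.7 × (1−0.85) = 0.025725
english: 0.3 × 0.4 × 0.35 × (1−0.6) = 0.0168
Highest score → dutch.

dutch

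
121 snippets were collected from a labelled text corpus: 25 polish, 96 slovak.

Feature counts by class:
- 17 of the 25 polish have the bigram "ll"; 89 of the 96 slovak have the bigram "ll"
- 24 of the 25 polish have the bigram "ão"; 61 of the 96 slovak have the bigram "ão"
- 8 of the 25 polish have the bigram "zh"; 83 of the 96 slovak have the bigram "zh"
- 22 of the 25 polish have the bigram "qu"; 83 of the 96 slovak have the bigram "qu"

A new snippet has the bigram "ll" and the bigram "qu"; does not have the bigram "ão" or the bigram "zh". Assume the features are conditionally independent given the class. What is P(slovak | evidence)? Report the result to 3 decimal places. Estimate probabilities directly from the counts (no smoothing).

polish: (25/121) × (17/25) × (1/25) × (17/25) × (22/25) ≈ 0.00336291
slovak: (96/121) × (89/96) × (35/96) × (13/96) × (83/96) ≈ 0.0313964
P(slovak | x) = 0.0313964 / 0.03475931 ≈ 0.903

0.903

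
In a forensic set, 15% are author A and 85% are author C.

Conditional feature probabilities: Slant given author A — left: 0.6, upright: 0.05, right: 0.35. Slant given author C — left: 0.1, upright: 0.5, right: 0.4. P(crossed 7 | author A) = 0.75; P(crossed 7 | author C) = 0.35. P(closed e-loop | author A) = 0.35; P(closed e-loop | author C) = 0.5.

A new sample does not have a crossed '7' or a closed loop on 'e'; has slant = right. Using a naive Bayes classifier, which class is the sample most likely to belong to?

author C

author A: 0.15 × 0.35 × (1−0.75) × (1−0.35) = 0.00853125
author C: 0.85 × 0.4 × (1−0.35) × (1−0.5) = 0.1105
Highest score → author C.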